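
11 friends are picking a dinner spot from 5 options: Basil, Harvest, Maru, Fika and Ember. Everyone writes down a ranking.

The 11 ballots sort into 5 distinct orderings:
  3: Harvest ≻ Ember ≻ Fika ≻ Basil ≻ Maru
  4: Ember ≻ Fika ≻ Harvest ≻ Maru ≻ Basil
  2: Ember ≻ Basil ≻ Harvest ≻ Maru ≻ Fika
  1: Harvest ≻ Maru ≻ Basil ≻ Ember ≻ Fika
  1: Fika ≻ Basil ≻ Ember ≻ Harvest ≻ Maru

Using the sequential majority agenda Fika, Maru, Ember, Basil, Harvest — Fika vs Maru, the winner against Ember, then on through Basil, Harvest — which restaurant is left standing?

Ember

Round 1: Fika vs Maru — 8–3, Fika advances.
Round 2: Fika vs Ember — 1–10, Ember advances.
Round 3: Ember vs Basil — 9–2, Ember advances.
Round 4: Ember vs Harvest — 7–4, Ember advances.
The agenda winner is Ember.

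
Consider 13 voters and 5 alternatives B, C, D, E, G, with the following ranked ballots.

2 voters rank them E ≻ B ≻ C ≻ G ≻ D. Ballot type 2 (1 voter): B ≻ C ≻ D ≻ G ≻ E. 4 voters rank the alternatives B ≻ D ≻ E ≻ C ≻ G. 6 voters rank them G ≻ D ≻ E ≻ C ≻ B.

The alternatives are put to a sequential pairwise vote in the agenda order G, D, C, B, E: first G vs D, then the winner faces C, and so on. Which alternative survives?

E

Round 1: G vs D — 8–5, G advances.
Round 2: G vs C — 6–7, C advances.
Round 3: C vs B — 6–7, B advances.
Round 4: B vs E — 5–8, E advances.
E survives the agenda.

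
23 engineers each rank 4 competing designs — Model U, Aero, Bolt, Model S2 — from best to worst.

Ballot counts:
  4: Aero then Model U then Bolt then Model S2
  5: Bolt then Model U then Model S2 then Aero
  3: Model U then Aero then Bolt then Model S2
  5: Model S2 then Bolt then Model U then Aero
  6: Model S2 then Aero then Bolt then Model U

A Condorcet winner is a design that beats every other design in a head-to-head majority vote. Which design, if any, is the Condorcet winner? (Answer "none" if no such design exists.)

Head-to-head results (23 engineers):
Model U vs Aero: Model U, 13–10.
Model U vs Bolt: Bolt wins 16–7.
Model U vs Model S2: Model U wins 12–11.
Aero–Bolt: Aero 13–10.
Aero vs Model S2: Model S2, 16–7.
Bolt–Model S2: Bolt 12–11.
No design is unbeaten: Model U loses to Bolt; Aero loses to Model U; Bolt loses to Aero; Model S2 loses to Model U. In particular Model U > Aero > Bolt > Model U is a majority cycle — no Condorcet winner exists.

none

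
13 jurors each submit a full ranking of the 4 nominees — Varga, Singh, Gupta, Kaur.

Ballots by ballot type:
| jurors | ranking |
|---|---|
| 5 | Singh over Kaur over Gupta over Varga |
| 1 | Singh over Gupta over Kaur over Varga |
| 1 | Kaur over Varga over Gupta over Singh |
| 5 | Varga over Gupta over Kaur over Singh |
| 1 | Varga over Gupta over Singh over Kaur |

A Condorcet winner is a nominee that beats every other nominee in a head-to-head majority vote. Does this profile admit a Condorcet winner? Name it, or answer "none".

none

Head-to-head results (13 jurors):
Varga vs Singh: Varga is ranked higher on 1+5+1 = 7 ballots, Singh on 6. Varga wins 7–6.
Varga vs Gupta: 1+5+1 = 7 for Varga, 6 for Gupta — Varga by 7–6.
Varga vs Kaur: 5+1 = 6 for Varga, 7 for Kaur — Kaur by 7–6.
Singh vs Gupta: Singh is ranked higher on 5+1 = 6 ballots, Gupta on 7. Gupta wins 7–6.
Singh vs Kaur: 7 to 6, Singh.
Gupta vs Kaur: Gupta is ranked higher on 1+5+1 = 7 ballots, Kaur on 6. Gupta wins 7–6.
Every nominee loses at least once (Varga loses to Kaur; Singh loses to Varga; Gupta loses to Varga; Kaur loses to Singh). The majority relation contains the cycle Varga → Singh → Kaur → Varga, so there is no Condorcet winner.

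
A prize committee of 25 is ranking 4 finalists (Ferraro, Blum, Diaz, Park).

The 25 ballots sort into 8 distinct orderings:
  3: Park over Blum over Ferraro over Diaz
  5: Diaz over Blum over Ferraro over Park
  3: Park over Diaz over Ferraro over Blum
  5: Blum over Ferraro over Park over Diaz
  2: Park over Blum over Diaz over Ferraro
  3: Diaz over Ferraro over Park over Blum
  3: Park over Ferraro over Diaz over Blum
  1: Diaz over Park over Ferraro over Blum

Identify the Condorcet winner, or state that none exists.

none

Pairwise majorities:
Ferraro–Blum: Blum 15–10.
Ferraro–Diaz: Diaz 14–11.
Ferraro–Park: Ferraro 13–12.
Blum vs Diaz: Diaz wins 15–10.
Blum vs Park: Park wins 15–10.
Diaz vs Park: Park wins 16–9.
No nominee is unbeaten: Ferraro loses to Blum; Blum loses to Diaz; Diaz loses to Park; Park loses to Ferraro. In particular Ferraro → Park → Blum → Ferraro is a majority cycle — no Condorcet winner exists.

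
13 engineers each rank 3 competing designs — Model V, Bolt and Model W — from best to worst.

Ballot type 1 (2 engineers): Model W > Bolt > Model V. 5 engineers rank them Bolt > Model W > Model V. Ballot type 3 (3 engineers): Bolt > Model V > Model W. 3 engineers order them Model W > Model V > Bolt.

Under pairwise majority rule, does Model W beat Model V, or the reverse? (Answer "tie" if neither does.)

Ballots ranking Model W above Model V: 2 + 5 + 3 = 10.
Ballots ranking Model V above Model W: 13 − 10 = 3.
Model W wins the head-to-head 10–3.

Model W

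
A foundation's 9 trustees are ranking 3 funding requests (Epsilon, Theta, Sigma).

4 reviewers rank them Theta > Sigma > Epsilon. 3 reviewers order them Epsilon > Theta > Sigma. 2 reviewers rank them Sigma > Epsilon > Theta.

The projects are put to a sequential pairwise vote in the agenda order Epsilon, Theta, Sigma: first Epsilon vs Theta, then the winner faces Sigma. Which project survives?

Sigma

Round 1: Epsilon vs Theta — 5–4, Epsilon advances.
Round 2: Epsilon vs Sigma — 3–6, Sigma advances.
The agenda winner is Sigma.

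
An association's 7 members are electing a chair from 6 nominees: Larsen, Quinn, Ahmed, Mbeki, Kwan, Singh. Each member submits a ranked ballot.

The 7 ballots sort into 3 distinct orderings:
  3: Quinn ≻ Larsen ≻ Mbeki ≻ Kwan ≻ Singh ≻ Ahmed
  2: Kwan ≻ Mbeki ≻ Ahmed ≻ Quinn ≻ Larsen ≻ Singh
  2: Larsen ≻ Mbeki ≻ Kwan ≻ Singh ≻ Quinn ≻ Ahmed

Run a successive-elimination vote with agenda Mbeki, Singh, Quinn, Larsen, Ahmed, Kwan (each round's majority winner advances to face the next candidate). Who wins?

Larsen

Round 1: Mbeki vs Singh — 7–0, Mbeki advances.
Round 2: Mbeki vs Quinn — 4–3, Mbeki advances.
Round 3: Mbeki vs Larsen — 2–5, Larsen advances.
Round 4: Larsen vs Ahmed — 5–2, Larsen advances.
Round 5: Larsen vs Kwan — 5–2, Larsen advances.
The agenda winner is Larsen.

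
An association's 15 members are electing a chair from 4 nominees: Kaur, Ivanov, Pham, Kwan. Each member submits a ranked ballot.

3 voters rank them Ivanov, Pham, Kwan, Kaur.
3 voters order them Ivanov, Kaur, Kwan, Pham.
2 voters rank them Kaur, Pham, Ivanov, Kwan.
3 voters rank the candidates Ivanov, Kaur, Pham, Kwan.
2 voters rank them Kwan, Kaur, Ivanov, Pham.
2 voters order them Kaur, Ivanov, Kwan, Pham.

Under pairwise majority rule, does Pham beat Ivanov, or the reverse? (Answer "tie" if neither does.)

Ivanov

Ballots ranking Pham above Ivanov: 2.
Ballots ranking Ivanov above Pham: 15 − 2 = 13.
Ivanov wins the head-to-head 13–2.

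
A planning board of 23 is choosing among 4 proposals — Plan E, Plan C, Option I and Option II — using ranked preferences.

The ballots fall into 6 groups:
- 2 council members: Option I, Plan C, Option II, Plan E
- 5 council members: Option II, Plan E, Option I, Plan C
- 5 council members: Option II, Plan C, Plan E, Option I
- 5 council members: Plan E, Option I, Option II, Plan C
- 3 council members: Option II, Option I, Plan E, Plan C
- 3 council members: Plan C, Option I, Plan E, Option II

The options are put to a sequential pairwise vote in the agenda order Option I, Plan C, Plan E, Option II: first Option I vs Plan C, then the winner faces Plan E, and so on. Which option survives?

Round 1: Option I vs Plan C — 15–8, Option I advances.
Round 2: Option I vs Plan E — 8–15, Plan E advances.
Round 3: Plan E vs Option II — 8–15, Option II advances.
The agenda winner is Option II.

Option II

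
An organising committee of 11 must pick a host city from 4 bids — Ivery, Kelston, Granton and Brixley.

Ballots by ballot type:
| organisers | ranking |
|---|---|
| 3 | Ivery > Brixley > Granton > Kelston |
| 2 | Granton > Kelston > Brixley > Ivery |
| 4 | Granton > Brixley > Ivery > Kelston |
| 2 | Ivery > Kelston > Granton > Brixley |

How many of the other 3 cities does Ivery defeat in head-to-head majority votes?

1

Ivery against each rival (11 organisers):
Ivery vs Kelston: 3+4+2 = 9 for Ivery, 2 for Kelston — Ivery by 9–2.
Ivery vs Granton: Granton wins 6–5.
Ivery vs Brixley: 5 to 6, Brixley.
Ivery beats Kelston; loses to Granton, Brixley — 1 pairwise win.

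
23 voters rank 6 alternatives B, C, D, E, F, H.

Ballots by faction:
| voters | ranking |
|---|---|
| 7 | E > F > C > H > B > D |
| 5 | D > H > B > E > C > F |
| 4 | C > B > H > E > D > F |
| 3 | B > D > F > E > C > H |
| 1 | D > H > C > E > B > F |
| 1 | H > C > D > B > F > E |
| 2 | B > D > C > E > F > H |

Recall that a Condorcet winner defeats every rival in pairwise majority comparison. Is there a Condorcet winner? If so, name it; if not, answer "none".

Pairwise majorities:
B vs C: 5+3+2 = 10 for B, 13 for C — C by 13–10.
B vs D: B is ranked higher on 7+4+3+2 = 16 ballots, D on 7. B wins 16–7.
B vs E: 15 to 8, B.
B vs F: B preferred on 5+4+3+1+1+2 = 16 ballots; B wins 16–7.
B vs H: B preferred on 4+3+2 = 9 ballots; H wins 14–9.
C vs D: 7+4+1 = 12 for C, 11 for D — C by 12–11.
C vs E: C is ranked higher on 4+1+1+2 = 8 ballots, E on 15. E wins 15–8.
C vs F: 5+4+1+1+2 = 13 for C, 10 for F — C by 13–10.
C vs H: C preferred on 7+4+3+2 = 16 ballots; C wins 16–7.
D vs E: D is ranked higher on 5+3+1+1+2 = 12 ballots, E on 11. D wins 12–11.
D vs F: 5+4+3+1+1+2 = 16 for D, 7 for F — D by 16–7.
D vs H: D preferred on 5+3+1+2 = 11 ballots; H wins 12–11.
E vs F: 19 to 4, E.
E vs H: E preferred on 7+3+2 = 12 ballots; E wins 12–11.
F vs H: F is ranked higher on 7+3+2 = 12 ballots, H on 11. F wins 12–11.
Every alternative loses at least once (B loses to C; C loses to E; D loses to B; E loses to B; F loses to B; H loses to C). The majority relation contains the cycle B → E → C → B, so there is no Condorcet winner.

none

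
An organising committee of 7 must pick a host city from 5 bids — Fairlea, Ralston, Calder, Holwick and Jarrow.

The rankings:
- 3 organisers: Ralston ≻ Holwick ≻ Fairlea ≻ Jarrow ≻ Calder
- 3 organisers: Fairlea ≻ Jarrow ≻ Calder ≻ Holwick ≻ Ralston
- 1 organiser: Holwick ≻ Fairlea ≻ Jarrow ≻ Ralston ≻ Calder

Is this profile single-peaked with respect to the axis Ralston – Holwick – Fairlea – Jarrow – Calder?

yes

Axis positions: Ralston=1, Holwick=2, Fairlea=3, Jarrow=4, Calder=5.
Faction 1 (peak Ralston at position 1): ranking walks positions 1-2-3-4-5, expanding outward from the peak — single-peaked.
Faction 2 (peak Fairlea at position 3): ranking walks positions 3-4-5-2-1, expanding outward from the peak — single-peaked.
Faction 3 (peak Holwick at position 2): ranking walks positions 2-3-4-1-5, expanding outward from the peak — single-peaked.
Every ranking is single-peaked on this axis.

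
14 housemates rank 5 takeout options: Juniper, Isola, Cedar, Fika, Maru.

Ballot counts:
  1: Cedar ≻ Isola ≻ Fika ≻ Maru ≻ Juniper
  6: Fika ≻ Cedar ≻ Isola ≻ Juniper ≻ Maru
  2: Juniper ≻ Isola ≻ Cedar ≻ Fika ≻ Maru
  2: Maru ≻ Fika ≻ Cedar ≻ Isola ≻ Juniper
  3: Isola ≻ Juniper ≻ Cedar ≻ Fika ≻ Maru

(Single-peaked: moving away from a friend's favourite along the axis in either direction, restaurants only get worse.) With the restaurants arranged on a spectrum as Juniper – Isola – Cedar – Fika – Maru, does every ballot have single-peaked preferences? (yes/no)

Axis positions: Juniper=1, Isola=2, Cedar=3, Fika=4, Maru=5.
Group 1 (peak Cedar at position 3): ranking walks positions 3-2-4-5-1, expanding outward from the peak — single-peaked.
Group 2 (peak Fika at position 4): ranking walks positions 4-3-2-1-5, expanding outward from the peak — single-peaked.
Group 3 (peak Juniper at position 1): ranking walks positions 1-2-3-4-5, expanding outward from the peak — single-peaked.
Group 4 (peak Maru at position 5): ranking walks positions 5-4-3-2-1, expanding outward from the peak — single-peaked.
Group 5 (peak Isola at position 2): ranking walks positions 2-1-3-4-5, expanding outward from the peak — single-peaked.
Every ranking is single-peaked on this axis.

yes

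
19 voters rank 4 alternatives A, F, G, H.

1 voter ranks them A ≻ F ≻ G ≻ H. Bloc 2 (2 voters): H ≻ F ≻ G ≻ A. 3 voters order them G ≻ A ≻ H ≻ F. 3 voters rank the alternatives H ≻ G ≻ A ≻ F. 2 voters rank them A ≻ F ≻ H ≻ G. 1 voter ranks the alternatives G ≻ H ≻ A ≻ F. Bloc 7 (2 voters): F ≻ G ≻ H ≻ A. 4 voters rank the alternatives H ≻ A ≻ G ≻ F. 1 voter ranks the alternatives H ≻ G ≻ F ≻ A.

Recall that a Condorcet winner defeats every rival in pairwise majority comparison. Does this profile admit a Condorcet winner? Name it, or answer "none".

Head-to-head results (19 voters):
A vs F: 14 to 5, A.
A vs G: A preferred on 1+2+4 = 7 ballots; G wins 12–7.
A vs H: A is ranked higher on 1+3+2 = 6 ballots, H on 13. H wins 13–6.
F vs G: F preferred on 1+2+2+2 = 7 ballots; G wins 12–7.
F vs H: 1+2+2 = 5 for F, 14 for H — H by 14–5.
G vs H: 1+3+1+2 = 7 for G, 12 for H — H by 12–7.
H wins every pairwise contest, so H is the Condorcet winner.

H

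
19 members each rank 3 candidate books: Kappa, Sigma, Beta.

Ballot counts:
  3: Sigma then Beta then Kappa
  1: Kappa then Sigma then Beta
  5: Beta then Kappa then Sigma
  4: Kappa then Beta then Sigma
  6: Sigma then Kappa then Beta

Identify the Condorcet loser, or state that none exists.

Beta

Head-to-head results (19 members):
Kappa vs Sigma: Kappa wins 10–9.
Kappa vs Beta: Kappa, 11–8.
Sigma vs Beta: Sigma, 10–9.
Beta is beaten in every head-to-head and is the Condorcet loser.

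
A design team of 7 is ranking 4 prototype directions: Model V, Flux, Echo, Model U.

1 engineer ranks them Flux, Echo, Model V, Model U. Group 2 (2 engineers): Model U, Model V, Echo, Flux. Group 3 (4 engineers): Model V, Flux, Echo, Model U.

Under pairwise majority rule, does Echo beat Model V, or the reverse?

Ballots ranking Echo above Model V: 1.
Ballots ranking Model V above Echo: 7 − 1 = 6.
Model V wins the head-to-head 6–1.

Model V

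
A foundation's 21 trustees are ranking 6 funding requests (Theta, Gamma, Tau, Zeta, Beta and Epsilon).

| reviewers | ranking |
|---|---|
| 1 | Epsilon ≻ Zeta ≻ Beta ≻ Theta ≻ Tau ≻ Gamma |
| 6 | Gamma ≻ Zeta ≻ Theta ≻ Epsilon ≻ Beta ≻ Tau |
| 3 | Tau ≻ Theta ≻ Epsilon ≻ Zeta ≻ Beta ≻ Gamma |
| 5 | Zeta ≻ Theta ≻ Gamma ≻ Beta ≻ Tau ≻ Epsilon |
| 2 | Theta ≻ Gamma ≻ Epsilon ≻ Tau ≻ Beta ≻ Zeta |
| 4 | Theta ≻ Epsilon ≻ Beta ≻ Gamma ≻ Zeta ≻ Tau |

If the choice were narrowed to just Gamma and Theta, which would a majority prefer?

Ballots ranking Gamma above Theta: 6.
Ballots ranking Theta above Gamma: 21 − 6 = 15.
Theta wins the head-to-head 15–6.

Theta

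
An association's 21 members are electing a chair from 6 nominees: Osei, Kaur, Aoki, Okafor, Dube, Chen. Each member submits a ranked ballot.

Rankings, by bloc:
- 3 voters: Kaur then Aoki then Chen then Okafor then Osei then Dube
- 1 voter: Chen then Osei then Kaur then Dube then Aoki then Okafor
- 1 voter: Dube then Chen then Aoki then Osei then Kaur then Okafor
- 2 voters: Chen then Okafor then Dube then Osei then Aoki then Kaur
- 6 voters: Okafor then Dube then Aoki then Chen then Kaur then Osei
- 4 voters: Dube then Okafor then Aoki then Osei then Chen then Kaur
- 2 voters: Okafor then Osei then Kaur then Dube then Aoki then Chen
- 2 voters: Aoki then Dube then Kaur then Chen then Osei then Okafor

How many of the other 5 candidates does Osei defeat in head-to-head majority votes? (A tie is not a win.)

0

Osei against each rival (21 voters):
Osei vs Kaur: Kaur wins 11–10.
Osei vs Aoki: Aoki wins 16–5.
Osei vs Okafor: 4 to 17, Okafor.
Osei vs Dube: Dube wins 15–6.
Osei vs Chen: Osei is ranked higher on 4+2 = 6 ballots, Chen on 15. Chen wins 15–6.
Osei beats no one; loses to Kaur, Aoki, Okafor, Dube, Chen — 0 pairwise wins.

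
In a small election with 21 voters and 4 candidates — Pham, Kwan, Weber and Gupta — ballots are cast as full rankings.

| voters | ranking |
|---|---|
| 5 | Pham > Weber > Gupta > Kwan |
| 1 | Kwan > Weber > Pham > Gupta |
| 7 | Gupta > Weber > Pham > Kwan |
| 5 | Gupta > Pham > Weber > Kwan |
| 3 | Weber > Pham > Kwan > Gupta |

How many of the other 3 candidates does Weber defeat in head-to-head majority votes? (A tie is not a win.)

Weber against each rival (21 voters):
Weber vs Pham: Weber wins 11–10.
Weber vs Kwan: 20 to 1, Weber.
Weber vs Gupta: Gupta wins 12–9.
Weber beats Pham, Kwan; loses to Gupta — 2 pairwise wins.

2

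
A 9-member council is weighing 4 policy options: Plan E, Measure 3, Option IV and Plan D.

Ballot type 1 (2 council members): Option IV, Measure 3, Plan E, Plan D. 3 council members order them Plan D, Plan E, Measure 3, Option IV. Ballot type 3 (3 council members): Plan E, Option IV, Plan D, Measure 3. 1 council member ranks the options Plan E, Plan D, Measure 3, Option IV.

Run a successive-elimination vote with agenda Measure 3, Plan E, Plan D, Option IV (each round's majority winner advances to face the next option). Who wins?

Round 1: Measure 3 vs Plan E — 2–7, Plan E advances.
Round 2: Plan E vs Plan D — 6–3, Plan E advances.
Round 3: Plan E vs Option IV — 7–2, Plan E advances.
Plan E survives the agenda.

Plan E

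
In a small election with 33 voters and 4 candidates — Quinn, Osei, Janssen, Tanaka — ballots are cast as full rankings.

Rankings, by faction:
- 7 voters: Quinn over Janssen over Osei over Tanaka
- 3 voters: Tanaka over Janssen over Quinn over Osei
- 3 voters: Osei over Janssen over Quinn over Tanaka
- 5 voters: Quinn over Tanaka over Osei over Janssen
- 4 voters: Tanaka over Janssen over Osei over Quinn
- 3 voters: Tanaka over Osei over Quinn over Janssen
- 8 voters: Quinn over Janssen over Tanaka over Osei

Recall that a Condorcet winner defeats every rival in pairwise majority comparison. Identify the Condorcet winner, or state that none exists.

Quinn

Pairwise majorities:
Quinn vs Osei: 7+3+5+8 = 23 for Quinn, 10 for Osei — Quinn by 23–10.
Quinn vs Janssen: 7+5+3+8 = 23 for Quinn, 10 for Janssen — Quinn by 23–10.
Quinn vs Tanaka: 23 to 10, Quinn.
Osei vs Janssen: Osei is ranked higher on 3+5+3 = 11 ballots, Janssen on 22. Janssen wins 22–11.
Osei vs Tanaka: 7+3 = 10 for Osei, 23 for Tanaka — Tanaka by 23–10.
Janssen vs Tanaka: Janssen preferred on 7+3+8 = 18 ballots; Janssen wins 18–15.
Quinn wins every pairwise contest, so Quinn is the Condorcet winner.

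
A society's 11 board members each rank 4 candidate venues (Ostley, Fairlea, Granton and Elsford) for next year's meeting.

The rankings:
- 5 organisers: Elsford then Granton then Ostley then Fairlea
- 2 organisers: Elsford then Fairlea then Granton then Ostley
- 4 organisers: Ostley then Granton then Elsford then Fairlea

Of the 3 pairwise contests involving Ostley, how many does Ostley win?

1

Ostley against each rival (11 organisers):
Ostley vs Fairlea: Ostley, 9–2.
Ostley vs Granton: Granton, 7–4.
Ostley–Elsford: Elsford 7–4.
Ostley beats Fairlea; loses to Granton, Elsford — 1 pairwise win.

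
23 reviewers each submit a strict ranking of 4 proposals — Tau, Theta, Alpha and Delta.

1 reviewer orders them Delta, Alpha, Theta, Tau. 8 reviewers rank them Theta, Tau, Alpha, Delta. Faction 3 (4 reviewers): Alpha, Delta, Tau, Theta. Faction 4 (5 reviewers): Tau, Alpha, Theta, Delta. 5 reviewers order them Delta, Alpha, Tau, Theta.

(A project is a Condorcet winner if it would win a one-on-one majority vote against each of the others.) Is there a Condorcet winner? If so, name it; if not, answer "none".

Tau

Pairwise majorities:
Tau vs Theta: Tau is ranked higher on 4+5+5 = 14 ballots, Theta on 9. Tau wins 14–9.
Tau vs Alpha: 13 to 10, Tau.
Tau vs Delta: Tau preferred on 8+5 = 13 ballots; Tau wins 13–10.
Theta vs Alpha: Theta is ranked higher on 8 ballots, Alpha on 15. Alpha wins 15–8.
Theta vs Delta: 8+5 = 13 for Theta, 10 for Delta — Theta by 13–10.
Alpha vs Delta: Alpha is ranked higher on 8+4+5 = 17 ballots, Delta on 6. Alpha wins 17–6.
Tau defeats every rival head-to-head and is the Condorcet winner.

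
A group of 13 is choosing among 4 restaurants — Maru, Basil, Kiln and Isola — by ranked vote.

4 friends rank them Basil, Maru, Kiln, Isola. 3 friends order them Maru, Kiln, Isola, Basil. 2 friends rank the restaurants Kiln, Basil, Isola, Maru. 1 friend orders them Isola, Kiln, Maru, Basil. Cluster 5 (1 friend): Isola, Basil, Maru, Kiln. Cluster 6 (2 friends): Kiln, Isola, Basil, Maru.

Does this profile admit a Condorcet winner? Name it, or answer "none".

none

Check each pair by majority over 13 ballots:
Maru vs Basil: Maru is ranked higher on 3+1 = 4 ballots, Basil on 9. Basil wins 9–4.
Maru vs Kiln: Maru is ranked higher on 4+3+1 = 8 ballots, Kiln on 5. Maru wins 8–5.
Maru vs Isola: Maru is ranked higher on 4+3 = 7 ballots, Isola on 6. Maru wins 7–6.
Basil vs Kiln: 4+1 = 5 for Basil, 8 for Kiln — Kiln by 8–5.
Basil vs Isola: 6 to 7, Isola.
Kiln vs Isola: 11 to 2, Kiln.
No restaurant is unbeaten: Maru loses to Basil; Basil loses to Kiln; Kiln loses to Maru; Isola loses to Maru. In particular Maru beats Kiln beats Basil beats Maru is a majority cycle — no Condorcet winner exists.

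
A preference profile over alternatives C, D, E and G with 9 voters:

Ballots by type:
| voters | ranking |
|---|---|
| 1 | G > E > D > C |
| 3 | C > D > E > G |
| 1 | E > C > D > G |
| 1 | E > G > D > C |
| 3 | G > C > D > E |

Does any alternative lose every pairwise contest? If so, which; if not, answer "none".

Head-to-head results (9 voters):
C–D: C 7–2.
C vs E: C wins 6–3.
C vs G: 4 to 5, G.
D vs E: D, 6–3.
D vs G: 3+1 = 4 for D, 5 for G — G by 5–4.
E vs G: E is ranked higher on 3+1+1 = 5 ballots, G on 4. E wins 5–4.
Every alternative wins at least one matchup (C beats D; D beats E; E beats G; G beats C), so there is no Condorcet loser.

none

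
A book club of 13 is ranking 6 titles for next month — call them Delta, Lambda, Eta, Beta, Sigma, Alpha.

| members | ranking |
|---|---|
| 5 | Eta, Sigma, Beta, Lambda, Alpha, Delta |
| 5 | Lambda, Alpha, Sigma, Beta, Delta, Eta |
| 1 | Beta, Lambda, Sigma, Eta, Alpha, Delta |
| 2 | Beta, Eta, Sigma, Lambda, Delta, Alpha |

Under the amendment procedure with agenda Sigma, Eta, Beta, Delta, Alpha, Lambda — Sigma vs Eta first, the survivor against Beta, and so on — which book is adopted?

Beta

Round 1: Sigma vs Eta — 6–7, Eta advances.
Round 2: Eta vs Beta — 5–8, Beta advances.
Round 3: Beta vs Delta — 13–0, Beta advances.
Round 4: Beta vs Alpha — 8–5, Beta advances.
Round 5: Beta vs Lambda — 8–5, Beta advances.
The agenda winner is Beta.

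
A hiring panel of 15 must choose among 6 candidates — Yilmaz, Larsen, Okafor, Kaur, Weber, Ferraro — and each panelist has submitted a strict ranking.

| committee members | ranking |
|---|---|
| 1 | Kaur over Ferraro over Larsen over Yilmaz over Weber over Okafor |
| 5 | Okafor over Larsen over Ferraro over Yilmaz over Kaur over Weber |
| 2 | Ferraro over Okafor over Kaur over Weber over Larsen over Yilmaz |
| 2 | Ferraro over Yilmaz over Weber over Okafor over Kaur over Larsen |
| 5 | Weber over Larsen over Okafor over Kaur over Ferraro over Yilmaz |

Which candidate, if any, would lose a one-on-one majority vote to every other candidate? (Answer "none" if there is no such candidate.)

none

Pairwise majorities:
Yilmaz vs Larsen: Yilmaz is ranked higher on 2 ballots, Larsen on 13. Larsen wins 13–2.
Yilmaz–Okafor: Okafor 12–3.
Yilmaz vs Kaur: Kaur, 8–7.
Yilmaz vs Weber: Yilmaz, 8–7.
Yilmaz vs Ferraro: Ferraro wins 15–0.
Larsen–Okafor: Okafor 9–6.
Larsen vs Kaur: 10 to 5, Larsen.
Larsen vs Weber: 6 to 9, Weber.
Larsen vs Ferraro: 5+5 = 10 for Larsen, 5 for Ferraro — Larsen by 10–5.
Okafor vs Kaur: 5+2+2+5 = 14 for Okafor, 1 for Kaur — Okafor by 14–1.
Okafor vs Weber: 7 to 8, Weber.
Okafor vs Ferraro: Okafor, 10–5.
Kaur–Weber: Kaur 8–7.
Kaur vs Ferraro: Ferraro wins 9–6.
Weber vs Ferraro: Weber preferred on 5 ballots; Ferraro wins 10–5.
No candidate is winless: Yilmaz beats Weber; Larsen beats Yilmaz; Okafor beats Yilmaz; Kaur beats Yilmaz; Weber beats Larsen; Ferraro beats Yilmaz. There is no Condorcet loser.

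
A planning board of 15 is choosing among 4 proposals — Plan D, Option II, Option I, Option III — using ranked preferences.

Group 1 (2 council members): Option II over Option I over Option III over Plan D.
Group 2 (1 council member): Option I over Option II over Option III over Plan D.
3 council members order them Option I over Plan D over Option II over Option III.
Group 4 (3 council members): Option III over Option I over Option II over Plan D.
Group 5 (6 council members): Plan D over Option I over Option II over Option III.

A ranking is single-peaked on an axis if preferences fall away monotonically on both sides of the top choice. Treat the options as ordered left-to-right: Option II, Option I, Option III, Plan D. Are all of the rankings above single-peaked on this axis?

no

Axis positions: Option II=1, Option I=2, Option III=3, Plan D=4.
Group 1 (peak Option II at position 1): ranking walks positions 1-2-3-4, expanding outward from the peak — single-peaked.
Group 2 (peak Option I at position 2): ranking walks positions 2-1-3-4, expanding outward from the peak — single-peaked.
Group 3: ranking walks positions 2-4-1-3; Plan D is ranked above Option III even though Option III lies between Plan D and the peak Option I on the axis — preferences dip and rise again. Not single-peaked.
Group 4 (peak Option III at position 3): ranking walks positions 3-2-1-4, expanding outward from the peak — single-peaked.
Group 5: ranking walks positions 4-2-1-3; Option I is ranked above Option III even though Option III lies between Option I and the peak Plan D on the axis — preferences dip and rise again. Not single-peaked.
Group 3 violates single-peakedness, so the profile is not single-peaked on this axis.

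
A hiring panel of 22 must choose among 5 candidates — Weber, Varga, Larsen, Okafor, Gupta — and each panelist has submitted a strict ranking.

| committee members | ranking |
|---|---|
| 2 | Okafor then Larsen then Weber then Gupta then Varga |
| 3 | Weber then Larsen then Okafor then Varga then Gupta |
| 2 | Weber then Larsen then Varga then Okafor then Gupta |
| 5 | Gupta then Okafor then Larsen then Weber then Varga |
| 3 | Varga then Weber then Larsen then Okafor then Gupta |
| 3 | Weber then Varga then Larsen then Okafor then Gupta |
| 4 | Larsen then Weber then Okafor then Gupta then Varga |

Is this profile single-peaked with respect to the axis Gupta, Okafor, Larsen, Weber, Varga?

yes

Axis positions: Gupta=1, Okafor=2, Larsen=3, Weber=4, Varga=5.
Bloc 1 (peak Okafor at position 2): ranking walks positions 2-3-4-1-5, expanding outward from the peak — single-peaked.
Bloc 2 (peak Weber at position 4): ranking walks positions 4-3-2-5-1, expanding outward from the peak — single-peaked.
Bloc 3 (peak Weber at position 4): ranking walks positions 4-3-5-2-1, expanding outward from the peak — single-peaked.
Bloc 4 (peak Gupta at position 1): ranking walks positions 1-2-3-4-5, expanding outward from the peak — single-peaked.
Bloc 5 (peak Varga at position 5): ranking walks positions 5-4-3-2-1, expanding outward from the peak — single-peaked.
Bloc 6 (peak Weber at position 4): ranking walks positions 4-5-3-2-1, expanding outward from the peak — single-peaked.
Bloc 7 (peak Larsen at position 3): ranking walks positions 3-4-2-1-5, expanding outward from the peak — single-peaked.
Every ranking is single-peaked on this axis.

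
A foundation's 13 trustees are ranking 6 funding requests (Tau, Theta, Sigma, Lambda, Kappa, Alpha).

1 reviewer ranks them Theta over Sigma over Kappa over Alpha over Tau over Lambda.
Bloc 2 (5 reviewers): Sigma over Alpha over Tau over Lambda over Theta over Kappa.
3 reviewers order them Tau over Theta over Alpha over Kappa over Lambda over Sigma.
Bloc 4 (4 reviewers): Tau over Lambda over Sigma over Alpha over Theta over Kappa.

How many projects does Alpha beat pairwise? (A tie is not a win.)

Alpha against each rival (13 reviewers):
Alpha vs Tau: Tau wins 7–6.
Alpha vs Theta: Alpha wins 9–4.
Alpha vs Sigma: Sigma wins 10–3.
Alpha vs Lambda: Alpha, 9–4.
Alpha–Kappa: Alpha 12–1.
Alpha beats Theta, Lambda, Kappa; loses to Tau, Sigma — 3 pairwise wins.

3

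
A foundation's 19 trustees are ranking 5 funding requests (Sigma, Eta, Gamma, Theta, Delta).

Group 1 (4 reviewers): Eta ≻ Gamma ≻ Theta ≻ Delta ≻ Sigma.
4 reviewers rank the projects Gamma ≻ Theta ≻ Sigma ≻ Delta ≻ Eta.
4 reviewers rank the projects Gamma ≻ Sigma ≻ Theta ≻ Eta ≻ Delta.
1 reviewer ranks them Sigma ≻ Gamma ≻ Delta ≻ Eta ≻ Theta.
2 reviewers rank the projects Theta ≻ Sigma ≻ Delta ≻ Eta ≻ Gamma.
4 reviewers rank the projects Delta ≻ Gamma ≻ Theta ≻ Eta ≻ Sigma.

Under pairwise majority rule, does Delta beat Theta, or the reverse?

Ballots ranking Delta above Theta: 1 + 4 = 5.
Ballots ranking Theta above Delta: 19 − 5 = 14.
Theta wins the head-to-head 14–5.

Theta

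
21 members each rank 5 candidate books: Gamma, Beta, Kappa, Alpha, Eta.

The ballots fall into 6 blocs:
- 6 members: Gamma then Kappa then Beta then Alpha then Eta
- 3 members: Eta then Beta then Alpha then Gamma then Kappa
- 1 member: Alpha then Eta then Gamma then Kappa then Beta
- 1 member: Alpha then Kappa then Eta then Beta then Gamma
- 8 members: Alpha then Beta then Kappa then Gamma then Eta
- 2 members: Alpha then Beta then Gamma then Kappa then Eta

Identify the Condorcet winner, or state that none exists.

Alpha

Head-to-head results (21 members):
Gamma vs Beta: 7 to 14, Beta.
Gamma–Kappa: Gamma 12–9.
Gamma vs Alpha: Alpha wins 15–6.
Gamma–Eta: Gamma 16–5.
Beta vs Kappa: Beta is ranked higher on 3+8+2 = 13 ballots, Kappa on 8. Beta wins 13–8.
Beta vs Alpha: Alpha wins 12–9.
Beta vs Eta: Beta wins 16–5.
Kappa vs Alpha: Kappa is ranked higher on 6 ballots, Alpha on 15. Alpha wins 15–6.
Kappa vs Eta: Kappa preferred on 6+1+8+2 = 17 ballots; Kappa wins 17–4.
Alpha vs Eta: Alpha wins 18–3.
Alpha beats each of Gamma, Beta, Kappa, Eta — Alpha is the Condorcet winner.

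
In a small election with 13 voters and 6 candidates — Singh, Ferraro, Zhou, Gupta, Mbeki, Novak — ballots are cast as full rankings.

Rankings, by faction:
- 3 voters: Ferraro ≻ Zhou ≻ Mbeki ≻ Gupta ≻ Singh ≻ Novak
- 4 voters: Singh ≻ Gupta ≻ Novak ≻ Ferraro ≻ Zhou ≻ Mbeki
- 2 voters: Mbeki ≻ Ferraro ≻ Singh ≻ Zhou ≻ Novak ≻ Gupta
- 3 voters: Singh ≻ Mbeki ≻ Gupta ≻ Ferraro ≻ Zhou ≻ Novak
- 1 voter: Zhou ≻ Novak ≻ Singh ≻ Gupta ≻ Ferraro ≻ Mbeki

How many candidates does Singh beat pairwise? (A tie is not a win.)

Singh against each rival (13 voters):
Singh–Ferraro: Singh 8–5.
Singh–Zhou: Singh 9–4.
Singh vs Gupta: Singh preferred on 4+2+3+1 = 10 ballots; Singh wins 10–3.
Singh vs Mbeki: Singh is ranked higher on 4+3+1 = 8 ballots, Mbeki on 5. Singh wins 8–5.
Singh vs Novak: Singh, 12–1.
Singh beats Ferraro, Zhou, Gupta, Mbeki, Novak — 5 pairwise wins.

5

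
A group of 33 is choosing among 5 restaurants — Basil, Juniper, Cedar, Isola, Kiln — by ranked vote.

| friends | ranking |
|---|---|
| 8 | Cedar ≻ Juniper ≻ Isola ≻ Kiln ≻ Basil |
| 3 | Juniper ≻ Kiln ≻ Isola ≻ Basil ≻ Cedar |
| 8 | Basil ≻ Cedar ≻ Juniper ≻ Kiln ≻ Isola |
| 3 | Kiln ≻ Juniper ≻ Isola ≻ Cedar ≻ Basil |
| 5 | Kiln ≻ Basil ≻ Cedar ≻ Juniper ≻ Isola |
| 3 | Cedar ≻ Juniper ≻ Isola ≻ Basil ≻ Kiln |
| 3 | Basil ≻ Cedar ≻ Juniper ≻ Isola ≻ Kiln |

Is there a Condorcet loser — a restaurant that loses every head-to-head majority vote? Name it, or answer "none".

Pairwise majorities:
Basil–Juniper: Juniper 17–16.
Basil vs Cedar: Basil preferred on 3+8+5+3 = 19 ballots; Basil wins 19–14.
Basil vs Isola: Basil preferred on 8+5+3 = 16 ballots; Isola wins 17–16.
Basil vs Kiln: Basil is ranked higher on 8+3+3 = 14 ballots, Kiln on 19. Kiln wins 19–14.
Juniper vs Cedar: Juniper is ranked higher on 3+3 = 6 ballots, Cedar on 27. Cedar wins 27–6.
Juniper vs Isola: Juniper is ranked higher on 33 ballots, Isola on 0. Juniper wins 33–0.
Juniper–Kiln: Juniper 25–8.
Cedar vs Isola: Cedar is ranked higher on 8+8+5+3+3 = 27 ballots, Isola on 6. Cedar wins 27–6.
Cedar vs Kiln: Cedar preferred on 8+8+3+3 = 22 ballots; Cedar wins 22–11.
Isola vs Kiln: Kiln, 19–14.
No restaurant is winless: Basil beats Cedar; Juniper beats Basil; Cedar beats Juniper; Isola beats Basil; Kiln beats Basil. There is no Condorcet loser.

none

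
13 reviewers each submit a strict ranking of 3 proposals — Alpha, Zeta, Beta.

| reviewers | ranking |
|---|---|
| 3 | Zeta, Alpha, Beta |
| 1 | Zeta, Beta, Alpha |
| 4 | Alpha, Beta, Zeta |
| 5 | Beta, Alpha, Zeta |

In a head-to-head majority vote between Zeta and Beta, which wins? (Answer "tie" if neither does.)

Ballots ranking Zeta above Beta: 3 + 1 = 4.
Ballots ranking Beta above Zeta: 13 − 4 = 9.
Beta wins the head-to-head 9–4.

Beta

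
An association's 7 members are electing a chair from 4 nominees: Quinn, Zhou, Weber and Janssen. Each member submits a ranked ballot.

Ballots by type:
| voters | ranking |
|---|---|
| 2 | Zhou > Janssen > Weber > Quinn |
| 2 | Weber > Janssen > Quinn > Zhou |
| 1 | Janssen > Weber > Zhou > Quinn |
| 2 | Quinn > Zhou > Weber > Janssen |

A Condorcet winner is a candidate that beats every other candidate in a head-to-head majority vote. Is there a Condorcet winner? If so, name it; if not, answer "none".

Check each pair by majority over 7 ballots:
Quinn vs Zhou: Quinn preferred on 2+2 = 4 ballots; Quinn wins 4–3.
Quinn vs Weber: Quinn is ranked higher on 2 ballots, Weber on 5. Weber wins 5–2.
Quinn vs Janssen: 2 for Quinn, 5 for Janssen — Janssen by 5–2.
Zhou vs Weber: Zhou is ranked higher on 2+2 = 4 ballots, Weber on 3. Zhou wins 4–3.
Zhou vs Janssen: Zhou preferred on 2+2 = 4 ballots; Zhou wins 4–3.
Weber vs Janssen: Weber is ranked higher on 2+2 = 4 ballots, Janssen on 3. Weber wins 4–3.
Every candidate loses at least once (Quinn loses to Weber; Zhou loses to Quinn; Weber loses to Zhou; Janssen loses to Zhou). The majority relation contains the cycle Quinn beats Zhou beats Weber beats Quinn, so there is no Condorcet winner.

none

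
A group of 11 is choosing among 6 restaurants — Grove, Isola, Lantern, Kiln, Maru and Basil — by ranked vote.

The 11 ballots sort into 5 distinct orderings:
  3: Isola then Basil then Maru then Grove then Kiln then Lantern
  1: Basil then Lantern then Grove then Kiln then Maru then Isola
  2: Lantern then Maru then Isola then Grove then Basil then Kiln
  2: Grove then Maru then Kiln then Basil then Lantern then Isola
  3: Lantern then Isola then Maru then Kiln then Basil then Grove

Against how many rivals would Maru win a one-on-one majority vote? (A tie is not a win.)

3

Maru against each rival (11 friends):
Maru vs Grove: Maru is ranked higher on 3+2+3 = 8 ballots, Grove on 3. Maru wins 8–3.
Maru vs Isola: Maru is ranked higher on 1+2+2 = 5 ballots, Isola on 6. Isola wins 6–5.
Maru vs Lantern: 3+2 = 5 for Maru, 6 for Lantern — Lantern by 6–5.
Maru vs Kiln: 3+2+2+3 = 10 for Maru, 1 for Kiln — Maru by 10–1.
Maru vs Basil: Maru wins 7–4.
Maru beats Grove, Kiln, Basil; loses to Isola, Lantern — 3 pairwise wins.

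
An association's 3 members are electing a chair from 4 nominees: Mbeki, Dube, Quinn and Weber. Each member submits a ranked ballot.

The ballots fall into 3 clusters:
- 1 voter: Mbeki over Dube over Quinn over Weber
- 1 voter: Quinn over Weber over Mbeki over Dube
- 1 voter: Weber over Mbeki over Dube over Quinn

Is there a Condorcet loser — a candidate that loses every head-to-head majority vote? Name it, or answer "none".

Head-to-head results (3 voters):
Mbeki vs Dube: Mbeki, 3–0.
Mbeki vs Quinn: Mbeki preferred on 1+1 = 2 ballots; Mbeki wins 2–1.
Mbeki vs Weber: Weber wins 2–1.
Dube vs Quinn: 1+1 = 2 for Dube, 1 for Quinn — Dube by 2–1.
Dube vs Weber: 1 to 2, Weber.
Quinn vs Weber: Quinn, 2–1.
No candidate is winless: Mbeki beats Dube; Dube beats Quinn; Quinn beats Weber; Weber beats Mbeki. There is no Condorcet loser.

none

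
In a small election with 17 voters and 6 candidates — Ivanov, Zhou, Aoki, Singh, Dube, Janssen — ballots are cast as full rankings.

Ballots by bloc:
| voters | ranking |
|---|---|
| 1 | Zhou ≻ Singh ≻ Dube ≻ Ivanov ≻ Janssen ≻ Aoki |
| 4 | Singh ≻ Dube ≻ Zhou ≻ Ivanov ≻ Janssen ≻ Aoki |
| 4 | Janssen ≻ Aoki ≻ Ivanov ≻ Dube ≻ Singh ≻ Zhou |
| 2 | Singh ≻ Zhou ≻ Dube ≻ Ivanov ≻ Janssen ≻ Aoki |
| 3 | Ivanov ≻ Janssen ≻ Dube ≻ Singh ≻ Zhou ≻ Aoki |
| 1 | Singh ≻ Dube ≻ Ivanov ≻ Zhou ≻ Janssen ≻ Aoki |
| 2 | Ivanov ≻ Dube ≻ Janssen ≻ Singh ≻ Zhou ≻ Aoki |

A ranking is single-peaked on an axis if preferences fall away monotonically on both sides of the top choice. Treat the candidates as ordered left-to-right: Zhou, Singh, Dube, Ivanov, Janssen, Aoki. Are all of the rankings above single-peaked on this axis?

yes

Axis positions: Zhou=1, Singh=2, Dube=3, Ivanov=4, Janssen=5, Aoki=6.
Bloc 1 (peak Zhou at position 1): ranking walks positions 1-2-3-4-5-6, expanding outward from the peak — single-peaked.
Bloc 2 (peak Singh at position 2): ranking walks positions 2-3-1-4-5-6, expanding outward from the peak — single-peaked.
Bloc 3 (peak Janssen at position 5): ranking walks positions 5-6-4-3-2-1, expanding outward from the peak — single-peaked.
Bloc 4 (peak Singh at position 2): ranking walks positions 2-1-3-4-5-6, expanding outward from the peak — single-peaked.
Bloc 5 (peak Ivanov at position 4): ranking walks positions 4-5-3-2-1-6, expanding outward from the peak — single-peaked.
Bloc 6 (peak Singh at position 2): ranking walks positions 2-3-4-1-5-6, expanding outward from the peak — single-peaked.
Bloc 7 (peak Ivanov at position 4): ranking walks positions 4-3-5-2-1-6, expanding outward from the peak — single-peaked.
Every ranking is single-peaked on this axis.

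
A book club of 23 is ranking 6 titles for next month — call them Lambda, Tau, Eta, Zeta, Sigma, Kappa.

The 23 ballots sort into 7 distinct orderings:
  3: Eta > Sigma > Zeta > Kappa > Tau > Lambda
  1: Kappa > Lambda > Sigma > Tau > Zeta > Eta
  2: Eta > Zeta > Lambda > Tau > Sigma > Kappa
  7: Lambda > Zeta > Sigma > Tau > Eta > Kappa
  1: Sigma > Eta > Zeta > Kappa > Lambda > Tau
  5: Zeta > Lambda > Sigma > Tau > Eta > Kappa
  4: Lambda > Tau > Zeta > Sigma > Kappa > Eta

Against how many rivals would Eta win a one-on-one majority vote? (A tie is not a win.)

Eta against each rival (23 members):
Eta vs Lambda: Eta is ranked higher on 3+2+1 = 6 ballots, Lambda on 17. Lambda wins 17–6.
Eta–Tau: Tau 17–6.
Eta vs Zeta: Zeta wins 17–6.
Eta vs Sigma: 3+2 = 5 for Eta, 18 for Sigma — Sigma by 18–5.
Eta vs Kappa: Eta, 18–5.
Eta beats Kappa; loses to Lambda, Tau, Zeta, Sigma — 1 pairwise win.

1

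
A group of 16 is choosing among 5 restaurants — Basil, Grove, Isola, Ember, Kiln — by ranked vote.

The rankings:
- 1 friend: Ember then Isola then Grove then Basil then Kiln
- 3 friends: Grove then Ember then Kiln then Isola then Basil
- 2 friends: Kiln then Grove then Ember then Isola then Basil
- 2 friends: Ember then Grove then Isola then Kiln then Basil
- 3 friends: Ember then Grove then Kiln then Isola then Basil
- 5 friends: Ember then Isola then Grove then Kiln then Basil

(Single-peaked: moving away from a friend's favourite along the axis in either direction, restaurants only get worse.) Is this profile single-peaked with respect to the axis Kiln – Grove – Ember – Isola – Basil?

yes

Axis positions: Kiln=1, Grove=2, Ember=3, Isola=4, Basil=5.
Ballot type 1 (peak Ember at position 3): ranking walks positions 3-4-2-5-1, expanding outward from the peak — single-peaked.
Ballot type 2 (peak Grove at position 2): ranking walks positions 2-3-1-4-5, expanding outward from the peak — single-peaked.
Ballot type 3 (peak Kiln at position 1): ranking walks positions 1-2-3-4-5, expanding outward from the peak — single-peaked.
Ballot type 4 (peak Ember at position 3): ranking walks positions 3-2-4-1-5, expanding outward from the peak — single-peaked.
Ballot type 5 (peak Ember at position 3): ranking walks positions 3-2-1-4-5, expanding outward from the peak — single-peaked.
Ballot type 6 (peak Ember at position 3): ranking walks positions 3-4-2-1-5, expanding outward from the peak — single-peaked.
Every ranking is single-peaked on this axis.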